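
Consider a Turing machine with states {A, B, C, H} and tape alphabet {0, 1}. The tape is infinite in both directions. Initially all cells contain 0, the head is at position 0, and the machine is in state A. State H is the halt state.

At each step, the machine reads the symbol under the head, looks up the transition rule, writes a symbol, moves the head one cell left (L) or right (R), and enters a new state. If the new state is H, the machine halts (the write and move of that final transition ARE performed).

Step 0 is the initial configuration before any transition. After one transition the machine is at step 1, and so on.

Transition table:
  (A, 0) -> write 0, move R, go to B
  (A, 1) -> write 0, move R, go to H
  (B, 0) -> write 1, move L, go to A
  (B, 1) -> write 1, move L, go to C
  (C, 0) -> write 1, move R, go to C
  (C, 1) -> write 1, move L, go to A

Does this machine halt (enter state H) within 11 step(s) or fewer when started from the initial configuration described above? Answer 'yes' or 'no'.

Answer: yes

Derivation:
Step 1: in state A at pos 0, read 0 -> (A,0)->write 0,move R,goto B. Now: state=B, head=1, tape[-1..2]=0000 (head:   ^)
Step 2: in state B at pos 1, read 0 -> (B,0)->write 1,move L,goto A. Now: state=A, head=0, tape[-1..2]=0010 (head:  ^)
Step 3: in state A at pos 0, read 0 -> (A,0)->write 0,move R,goto B. Now: state=B, head=1, tape[-1..2]=0010 (head:   ^)
Step 4: in state B at pos 1, read 1 -> (B,1)->write 1,move L,goto C. Now: state=C, head=0, tape[-1..2]=0010 (head:  ^)
Step 5: in state C at pos 0, read 0 -> (C,0)->write 1,move R,goto C. Now: state=C, head=1, tape[-1..2]=0110 (head:   ^)
Step 6: in state C at pos 1, read 1 -> (C,1)->write 1,move L,goto A. Now: state=A, head=0, tape[-1..2]=0110 (head:  ^)
Step 7: in state A at pos 0, read 1 -> (A,1)->write 0,move R,goto H. Now: state=H, head=1, tape[-1..2]=0010 (head:   ^)
State H reached at step 7; 7 <= 11 -> yes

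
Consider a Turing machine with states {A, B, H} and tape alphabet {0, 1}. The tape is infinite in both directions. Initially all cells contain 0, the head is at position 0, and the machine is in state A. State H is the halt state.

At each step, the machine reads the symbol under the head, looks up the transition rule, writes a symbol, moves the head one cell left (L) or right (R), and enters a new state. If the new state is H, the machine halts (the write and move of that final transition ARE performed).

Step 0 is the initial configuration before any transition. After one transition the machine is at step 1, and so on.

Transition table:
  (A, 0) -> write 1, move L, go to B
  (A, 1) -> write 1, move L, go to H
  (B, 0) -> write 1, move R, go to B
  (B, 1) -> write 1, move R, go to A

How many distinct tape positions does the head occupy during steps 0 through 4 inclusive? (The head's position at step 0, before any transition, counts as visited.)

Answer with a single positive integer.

Answer: 3

Derivation:
Step 1: in state A at pos 0, read 0 -> (A,0)->write 1,move L,goto B. Now: state=B, head=-1, tape[-2..1]=0010 (head:  ^)
Step 2: in state B at pos -1, read 0 -> (B,0)->write 1,move R,goto B. Now: state=B, head=0, tape[-2..1]=0110 (head:   ^)
Step 3: in state B at pos 0, read 1 -> (B,1)->write 1,move R,goto A. Now: state=A, head=1, tape[-2..2]=01100 (head:    ^)
Step 4: in state A at pos 1, read 0 -> (A,0)->write 1,move L,goto B. Now: state=B, head=0, tape[-2..2]=01110 (head:   ^)
Head positions at steps 0..4: starting at 0, distinct positions visited = {-1, 0, 1} -> 3 position(s)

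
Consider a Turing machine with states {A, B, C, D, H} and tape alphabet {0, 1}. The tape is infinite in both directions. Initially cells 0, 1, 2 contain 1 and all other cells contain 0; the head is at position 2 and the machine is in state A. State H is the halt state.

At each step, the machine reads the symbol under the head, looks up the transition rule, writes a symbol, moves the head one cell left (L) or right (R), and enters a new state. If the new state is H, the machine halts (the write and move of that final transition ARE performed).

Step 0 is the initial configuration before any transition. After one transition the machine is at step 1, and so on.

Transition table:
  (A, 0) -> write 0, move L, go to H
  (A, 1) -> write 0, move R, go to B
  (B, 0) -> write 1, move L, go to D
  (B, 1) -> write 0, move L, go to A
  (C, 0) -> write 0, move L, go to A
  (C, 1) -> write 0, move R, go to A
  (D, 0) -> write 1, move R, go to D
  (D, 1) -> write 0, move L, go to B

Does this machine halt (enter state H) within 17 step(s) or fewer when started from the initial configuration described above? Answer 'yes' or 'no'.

Step 1: in state A at pos 2, read 1 -> (A,1)->write 0,move R,goto B. Now: state=B, head=3, tape[-1..4]=011000 (head:     ^)
Step 2: in state B at pos 3, read 0 -> (B,0)->write 1,move L,goto D. Now: state=D, head=2, tape[-1..4]=011010 (head:    ^)
Step 3: in state D at pos 2, read 0 -> (D,0)->write 1,move R,goto D. Now: state=D, head=3, tape[-1..4]=011110 (head:     ^)
Step 4: in state D at pos 3, read 1 -> (D,1)->write 0,move L,goto B. Now: state=B, head=2, tape[-1..4]=011100 (head:    ^)
Step 5: in state B at pos 2, read 1 -> (B,1)->write 0,move L,goto A. Now: state=A, head=1, tape[-1..4]=011000 (head:   ^)
Step 6: in state A at pos 1, read 1 -> (A,1)->write 0,move R,goto B. Now: state=B, head=2, tape[-1..4]=010000 (head:    ^)
Step 7: in state B at pos 2, read 0 -> (B,0)->write 1,move L,goto D. Now: state=D, head=1, tape[-1..4]=010100 (head:   ^)
Step 8: in state D at pos 1, read 0 -> (D,0)->write 1,move R,goto D. Now: state=D, head=2, tape[-1..4]=011100 (head:    ^)
Step 9: in state D at pos 2, read 1 -> (D,1)->write 0,move L,goto B. Now: state=B, head=1, tape[-1..4]=011000 (head:   ^)
Step 10: in state B at pos 1, read 1 -> (B,1)->write 0,move L,goto A. Now: state=A, head=0, tape[-1..4]=010000 (head:  ^)
Step 11: in state A at pos 0, read 1 -> (A,1)->write 0,move R,goto B. Now: state=B, head=1, tape[-1..4]=000000 (head:   ^)
Step 12: in state B at pos 1, read 0 -> (B,0)->write 1,move L,goto D. Now: state=D, head=0, tape[-1..4]=001000 (head:  ^)
Step 13: in state D at pos 0, read 0 -> (D,0)->write 1,move R,goto D. Now: state=D, head=1, tape[-1..4]=011000 (head:   ^)
Step 14: in state D at pos 1, read 1 -> (D,1)->write 0,move L,goto B. Now: state=B, head=0, tape[-1..4]=010000 (head:  ^)
Step 15: in state B at pos 0, read 1 -> (B,1)->write 0,move L,goto A. Now: state=A, head=-1, tape[-2..4]=0000000 (head:  ^)
Step 16: in state A at pos -1, read 0 -> (A,0)->write 0,move L,goto H. Now: state=H, head=-2, tape[-3..4]=00000000 (head:  ^)
State H reached at step 16; 16 <= 17 -> yes

Answer: yes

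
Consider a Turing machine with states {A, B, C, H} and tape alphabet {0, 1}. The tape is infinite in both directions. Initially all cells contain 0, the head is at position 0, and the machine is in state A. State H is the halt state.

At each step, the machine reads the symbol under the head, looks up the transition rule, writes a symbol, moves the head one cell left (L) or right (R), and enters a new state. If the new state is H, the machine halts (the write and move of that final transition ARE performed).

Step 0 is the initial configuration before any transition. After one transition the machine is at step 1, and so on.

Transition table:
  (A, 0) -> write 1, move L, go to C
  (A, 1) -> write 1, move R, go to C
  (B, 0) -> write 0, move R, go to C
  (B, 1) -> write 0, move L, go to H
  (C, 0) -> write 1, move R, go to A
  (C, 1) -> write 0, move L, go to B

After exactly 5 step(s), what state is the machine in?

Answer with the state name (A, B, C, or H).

Step 1: in state A at pos 0, read 0 -> (A,0)->write 1,move L,goto C. Now: state=C, head=-1, tape[-2..1]=0010 (head:  ^)
Step 2: in state C at pos -1, read 0 -> (C,0)->write 1,move R,goto A. Now: state=A, head=0, tape[-2..1]=0110 (head:   ^)
Step 3: in state A at pos 0, read 1 -> (A,1)->write 1,move R,goto C. Now: state=C, head=1, tape[-2..2]=01100 (head:    ^)
Step 4: in state C at pos 1, read 0 -> (C,0)->write 1,move R,goto A. Now: state=A, head=2, tape[-2..3]=011100 (head:     ^)
Step 5: in state A at pos 2, read 0 -> (A,0)->write 1,move L,goto C. Now: state=C, head=1, tape[-2..3]=011110 (head:    ^)

Answer: C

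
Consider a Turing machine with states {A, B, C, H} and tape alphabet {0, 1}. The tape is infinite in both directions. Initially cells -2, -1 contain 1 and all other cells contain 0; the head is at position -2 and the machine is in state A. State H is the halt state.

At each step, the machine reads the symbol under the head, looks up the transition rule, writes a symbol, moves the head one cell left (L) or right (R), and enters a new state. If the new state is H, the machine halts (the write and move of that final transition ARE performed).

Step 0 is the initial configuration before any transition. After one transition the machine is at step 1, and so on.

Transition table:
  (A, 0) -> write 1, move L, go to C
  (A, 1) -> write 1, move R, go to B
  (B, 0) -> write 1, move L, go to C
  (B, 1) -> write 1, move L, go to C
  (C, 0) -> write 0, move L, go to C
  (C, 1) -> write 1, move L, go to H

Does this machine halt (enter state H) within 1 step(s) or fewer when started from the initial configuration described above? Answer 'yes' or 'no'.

Step 1: in state A at pos -2, read 1 -> (A,1)->write 1,move R,goto B. Now: state=B, head=-1, tape[-3..0]=0110 (head:   ^)
After 1 step(s): state = B (not H) -> not halted within 1 -> no

Answer: no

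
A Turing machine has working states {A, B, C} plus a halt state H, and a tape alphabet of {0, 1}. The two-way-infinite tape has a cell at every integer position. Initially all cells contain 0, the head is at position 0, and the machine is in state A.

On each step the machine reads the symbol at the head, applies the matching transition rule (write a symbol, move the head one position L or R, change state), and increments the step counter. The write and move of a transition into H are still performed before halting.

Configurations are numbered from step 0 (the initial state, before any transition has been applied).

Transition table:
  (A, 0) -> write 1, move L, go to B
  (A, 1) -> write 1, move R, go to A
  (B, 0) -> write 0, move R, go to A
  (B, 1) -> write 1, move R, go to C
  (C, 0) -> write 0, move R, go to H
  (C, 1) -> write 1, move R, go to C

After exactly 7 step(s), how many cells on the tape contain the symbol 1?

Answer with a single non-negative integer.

Step 1: in state A at pos 0, read 0 -> (A,0)->write 1,move L,goto B. Now: state=B, head=-1, tape[-2..1]=0010 (head:  ^)
Step 2: in state B at pos -1, read 0 -> (B,0)->write 0,move R,goto A. Now: state=A, head=0, tape[-2..1]=0010 (head:   ^)
Step 3: in state A at pos 0, read 1 -> (A,1)->write 1,move R,goto A. Now: state=A, head=1, tape[-2..2]=00100 (head:    ^)
Step 4: in state A at pos 1, read 0 -> (A,0)->write 1,move L,goto B. Now: state=B, head=0, tape[-2..2]=00110 (head:   ^)
Step 5: in state B at pos 0, read 1 -> (B,1)->write 1,move R,goto C. Now: state=C, head=1, tape[-2..2]=00110 (head:    ^)
Step 6: in state C at pos 1, read 1 -> (C,1)->write 1,move R,goto C. Now: state=C, head=2, tape[-2..3]=001100 (head:     ^)
Step 7: in state C at pos 2, read 0 -> (C,0)->write 0,move R,goto H. Now: state=H, head=3, tape[-2..4]=0011000 (head:      ^)
Cells containing 1 after step 7: {0, 1} -> 2 cell(s)

Answer: 2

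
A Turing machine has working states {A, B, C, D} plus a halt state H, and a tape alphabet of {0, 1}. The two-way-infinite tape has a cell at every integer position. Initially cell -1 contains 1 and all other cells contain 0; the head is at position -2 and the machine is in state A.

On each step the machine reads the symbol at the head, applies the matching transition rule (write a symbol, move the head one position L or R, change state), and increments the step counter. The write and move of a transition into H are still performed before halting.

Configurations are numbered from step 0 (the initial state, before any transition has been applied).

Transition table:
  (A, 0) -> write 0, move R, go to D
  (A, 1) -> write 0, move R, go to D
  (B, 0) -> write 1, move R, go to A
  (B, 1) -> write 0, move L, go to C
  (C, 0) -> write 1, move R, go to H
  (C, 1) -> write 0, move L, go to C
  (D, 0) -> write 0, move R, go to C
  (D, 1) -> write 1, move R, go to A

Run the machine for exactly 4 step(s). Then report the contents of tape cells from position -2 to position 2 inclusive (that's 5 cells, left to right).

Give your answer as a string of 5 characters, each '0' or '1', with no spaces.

Answer: 01000

Derivation:
Step 1: in state A at pos -2, read 0 -> (A,0)->write 0,move R,goto D. Now: state=D, head=-1, tape[-3..0]=0010 (head:   ^)
Step 2: in state D at pos -1, read 1 -> (D,1)->write 1,move R,goto A. Now: state=A, head=0, tape[-3..1]=00100 (head:    ^)
Step 3: in state A at pos 0, read 0 -> (A,0)->write 0,move R,goto D. Now: state=D, head=1, tape[-3..2]=001000 (head:     ^)
Step 4: in state D at pos 1, read 0 -> (D,0)->write 0,move R,goto C. Now: state=C, head=2, tape[-3..3]=0010000 (head:      ^)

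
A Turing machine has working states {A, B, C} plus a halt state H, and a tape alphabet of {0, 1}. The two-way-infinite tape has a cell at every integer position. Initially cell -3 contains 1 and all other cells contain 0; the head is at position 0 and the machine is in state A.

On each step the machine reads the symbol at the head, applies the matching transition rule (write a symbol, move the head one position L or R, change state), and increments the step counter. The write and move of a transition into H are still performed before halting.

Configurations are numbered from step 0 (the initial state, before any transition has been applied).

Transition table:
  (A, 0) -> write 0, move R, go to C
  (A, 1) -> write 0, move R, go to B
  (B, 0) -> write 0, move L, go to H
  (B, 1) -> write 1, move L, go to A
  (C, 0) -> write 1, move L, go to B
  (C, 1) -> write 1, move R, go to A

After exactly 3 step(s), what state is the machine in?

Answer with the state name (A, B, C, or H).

Step 1: in state A at pos 0, read 0 -> (A,0)->write 0,move R,goto C. Now: state=C, head=1, tape[-4..2]=0100000 (head:      ^)
Step 2: in state C at pos 1, read 0 -> (C,0)->write 1,move L,goto B. Now: state=B, head=0, tape[-4..2]=0100010 (head:     ^)
Step 3: in state B at pos 0, read 0 -> (B,0)->write 0,move L,goto H. Now: state=H, head=-1, tape[-4..2]=0100010 (head:    ^)

Answer: H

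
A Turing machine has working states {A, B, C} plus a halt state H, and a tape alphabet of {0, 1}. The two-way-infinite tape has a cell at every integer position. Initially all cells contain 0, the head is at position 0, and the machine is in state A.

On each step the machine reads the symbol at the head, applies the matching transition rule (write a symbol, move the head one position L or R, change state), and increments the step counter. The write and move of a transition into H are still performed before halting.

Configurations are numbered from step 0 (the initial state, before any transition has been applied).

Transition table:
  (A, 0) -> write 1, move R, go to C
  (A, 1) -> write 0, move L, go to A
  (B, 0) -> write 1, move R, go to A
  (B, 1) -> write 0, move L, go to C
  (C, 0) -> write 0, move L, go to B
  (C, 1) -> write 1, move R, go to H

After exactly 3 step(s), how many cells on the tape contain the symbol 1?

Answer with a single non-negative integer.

Answer: 0

Derivation:
Step 1: in state A at pos 0, read 0 -> (A,0)->write 1,move R,goto C. Now: state=C, head=1, tape[-1..2]=0100 (head:   ^)
Step 2: in state C at pos 1, read 0 -> (C,0)->write 0,move L,goto B. Now: state=B, head=0, tape[-1..2]=0100 (head:  ^)
Step 3: in state B at pos 0, read 1 -> (B,1)->write 0,move L,goto C. Now: state=C, head=-1, tape[-2..2]=00000 (head:  ^)
No cell contains 1 after step 3 -> 0 cell(s)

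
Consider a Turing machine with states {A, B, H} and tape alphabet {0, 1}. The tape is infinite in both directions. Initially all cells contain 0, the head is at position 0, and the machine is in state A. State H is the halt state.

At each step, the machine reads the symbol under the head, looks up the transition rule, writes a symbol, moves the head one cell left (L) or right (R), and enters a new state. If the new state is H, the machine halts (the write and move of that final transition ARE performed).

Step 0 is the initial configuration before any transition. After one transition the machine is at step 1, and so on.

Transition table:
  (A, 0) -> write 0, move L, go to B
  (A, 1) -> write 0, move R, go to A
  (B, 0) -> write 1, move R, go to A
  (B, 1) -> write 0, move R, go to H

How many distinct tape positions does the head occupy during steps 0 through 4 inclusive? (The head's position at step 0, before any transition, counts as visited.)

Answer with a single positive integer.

Answer: 2

Derivation:
Step 1: in state A at pos 0, read 0 -> (A,0)->write 0,move L,goto B. Now: state=B, head=-1, tape[-2..1]=0000 (head:  ^)
Step 2: in state B at pos -1, read 0 -> (B,0)->write 1,move R,goto A. Now: state=A, head=0, tape[-2..1]=0100 (head:   ^)
Step 3: in state A at pos 0, read 0 -> (A,0)->write 0,move L,goto B. Now: state=B, head=-1, tape[-2..1]=0100 (head:  ^)
Step 4: in state B at pos -1, read 1 -> (B,1)->write 0,move R,goto H. Now: state=H, head=0, tape[-2..1]=0000 (head:   ^)
Head positions at steps 0..4: starting at 0, distinct positions visited = {-1, 0} -> 2 position(s)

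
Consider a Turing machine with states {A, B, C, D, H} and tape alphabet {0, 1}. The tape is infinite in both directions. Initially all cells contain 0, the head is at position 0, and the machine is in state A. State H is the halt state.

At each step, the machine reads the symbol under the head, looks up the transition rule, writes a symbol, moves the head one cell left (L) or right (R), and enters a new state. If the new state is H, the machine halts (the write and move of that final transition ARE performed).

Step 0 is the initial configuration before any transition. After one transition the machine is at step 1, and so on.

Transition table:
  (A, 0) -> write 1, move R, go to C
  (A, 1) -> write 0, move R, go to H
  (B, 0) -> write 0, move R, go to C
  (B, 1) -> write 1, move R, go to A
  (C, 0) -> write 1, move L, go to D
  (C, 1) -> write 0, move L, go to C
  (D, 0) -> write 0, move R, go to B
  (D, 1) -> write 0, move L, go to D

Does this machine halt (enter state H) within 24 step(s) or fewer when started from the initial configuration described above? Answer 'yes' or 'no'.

Answer: yes

Derivation:
Step 1: in state A at pos 0, read 0 -> (A,0)->write 1,move R,goto C. Now: state=C, head=1, tape[-1..2]=0100 (head:   ^)
Step 2: in state C at pos 1, read 0 -> (C,0)->write 1,move L,goto D. Now: state=D, head=0, tape[-1..2]=0110 (head:  ^)
Step 3: in state D at pos 0, read 1 -> (D,1)->write 0,move L,goto D. Now: state=D, head=-1, tape[-2..2]=00010 (head:  ^)
Step 4: in state D at pos -1, read 0 -> (D,0)->write 0,move R,goto B. Now: state=B, head=0, tape[-2..2]=00010 (head:   ^)
Step 5: in state B at pos 0, read 0 -> (B,0)->write 0,move R,goto C. Now: state=C, head=1, tape[-2..2]=00010 (head:    ^)
Step 6: in state C at pos 1, read 1 -> (C,1)->write 0,move L,goto C. Now: state=C, head=0, tape[-2..2]=00000 (head:   ^)
Step 7: in state C at pos 0, read 0 -> (C,0)->write 1,move L,goto D. Now: state=D, head=-1, tape[-2..2]=00100 (head:  ^)
Step 8: in state D at pos -1, read 0 -> (D,0)->write 0,move R,goto B. Now: state=B, head=0, tape[-2..2]=00100 (head:   ^)
Step 9: in state B at pos 0, read 1 -> (B,1)->write 1,move R,goto A. Now: state=A, head=1, tape[-2..2]=00100 (head:    ^)
Step 10: in state A at pos 1, read 0 -> (A,0)->write 1,move R,goto C. Now: state=C, head=2, tape[-2..3]=001100 (head:     ^)
Step 11: in state C at pos 2, read 0 -> (C,0)->write 1,move L,goto D. Now: state=D, head=1, tape[-2..3]=001110 (head:    ^)
Step 12: in state D at pos 1, read 1 -> (D,1)->write 0,move L,goto D. Now: state=D, head=0, tape[-2..3]=001010 (head:   ^)
Step 13: in state D at pos 0, read 1 -> (D,1)->write 0,move L,goto D. Now: state=D, head=-1, tape[-2..3]=000010 (head:  ^)
Step 14: in state D at pos -1, read 0 -> (D,0)->write 0,move R,goto B. Now: state=B, head=0, tape[-2..3]=000010 (head:   ^)
Step 15: in state B at pos 0, read 0 -> (B,0)->write 0,move R,goto C. Now: state=C, head=1, tape[-2..3]=000010 (head:    ^)
Step 16: in state C at pos 1, read 0 -> (C,0)->write 1,move L,goto D. Now: state=D, head=0, tape[-2..3]=000110 (head:   ^)
Step 17: in state D at pos 0, read 0 -> (D,0)->write 0,move R,goto B. Now: state=B, head=1, tape[-2..3]=000110 (head:    ^)
Step 18: in state B at pos 1, read 1 -> (B,1)->write 1,move R,goto A. Now: state=A, head=2, tape[-2..3]=000110 (head:     ^)
Step 19: in state A at pos 2, read 1 -> (A,1)->write 0,move R,goto H. Now: state=H, head=3, tape[-2..4]=0001000 (head:      ^)
State H reached at step 19; 19 <= 24 -> yes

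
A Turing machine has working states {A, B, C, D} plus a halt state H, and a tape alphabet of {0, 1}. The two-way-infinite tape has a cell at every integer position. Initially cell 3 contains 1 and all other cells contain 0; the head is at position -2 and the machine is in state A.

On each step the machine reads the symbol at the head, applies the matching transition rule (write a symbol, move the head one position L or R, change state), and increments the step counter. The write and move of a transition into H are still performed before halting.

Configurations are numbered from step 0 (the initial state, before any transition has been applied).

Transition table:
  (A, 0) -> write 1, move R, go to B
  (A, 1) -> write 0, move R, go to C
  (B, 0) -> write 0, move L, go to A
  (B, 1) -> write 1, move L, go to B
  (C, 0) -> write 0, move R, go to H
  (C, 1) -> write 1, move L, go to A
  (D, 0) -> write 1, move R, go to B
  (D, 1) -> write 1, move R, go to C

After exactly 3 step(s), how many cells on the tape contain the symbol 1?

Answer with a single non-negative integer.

Answer: 1

Derivation:
Step 1: in state A at pos -2, read 0 -> (A,0)->write 1,move R,goto B. Now: state=B, head=-1, tape[-3..4]=01000010 (head:   ^)
Step 2: in state B at pos -1, read 0 -> (B,0)->write 0,move L,goto A. Now: state=A, head=-2, tape[-3..4]=01000010 (head:  ^)
Step 3: in state A at pos -2, read 1 -> (A,1)->write 0,move R,goto C. Now: state=C, head=-1, tape[-3..4]=00000010 (head:   ^)
Cells containing 1 after step 3: {3} -> 1 cell(s)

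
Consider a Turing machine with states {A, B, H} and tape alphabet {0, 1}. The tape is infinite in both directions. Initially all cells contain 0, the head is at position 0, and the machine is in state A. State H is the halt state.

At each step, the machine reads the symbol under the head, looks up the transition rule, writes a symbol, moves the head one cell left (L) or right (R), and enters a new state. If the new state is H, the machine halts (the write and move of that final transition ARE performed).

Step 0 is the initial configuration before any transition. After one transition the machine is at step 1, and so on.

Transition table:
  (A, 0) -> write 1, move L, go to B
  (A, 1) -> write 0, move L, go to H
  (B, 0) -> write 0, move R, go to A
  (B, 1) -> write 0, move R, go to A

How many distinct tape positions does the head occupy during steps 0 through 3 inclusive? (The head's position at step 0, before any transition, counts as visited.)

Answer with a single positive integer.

Answer: 2

Derivation:
Step 1: in state A at pos 0, read 0 -> (A,0)->write 1,move L,goto B. Now: state=B, head=-1, tape[-2..1]=0010 (head:  ^)
Step 2: in state B at pos -1, read 0 -> (B,0)->write 0,move R,goto A. Now: state=A, head=0, tape[-2..1]=0010 (head:   ^)
Step 3: in state A at pos 0, read 1 -> (A,1)->write 0,move L,goto H. Now: state=H, head=-1, tape[-2..1]=0000 (head:  ^)
Head positions at steps 0..3: starting at 0, distinct positions visited = {-1, 0} -> 2 position(s)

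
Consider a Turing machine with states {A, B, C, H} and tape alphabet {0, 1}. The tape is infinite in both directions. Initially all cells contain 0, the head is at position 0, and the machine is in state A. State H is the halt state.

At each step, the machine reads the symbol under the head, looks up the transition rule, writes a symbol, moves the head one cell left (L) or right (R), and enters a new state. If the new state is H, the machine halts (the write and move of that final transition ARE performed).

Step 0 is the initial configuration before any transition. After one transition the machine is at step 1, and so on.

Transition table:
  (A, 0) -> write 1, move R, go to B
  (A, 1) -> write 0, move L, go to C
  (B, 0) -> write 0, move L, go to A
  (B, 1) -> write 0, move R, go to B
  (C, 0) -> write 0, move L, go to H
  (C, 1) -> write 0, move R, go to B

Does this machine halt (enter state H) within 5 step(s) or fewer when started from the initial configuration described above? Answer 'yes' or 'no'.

Answer: yes

Derivation:
Step 1: in state A at pos 0, read 0 -> (A,0)->write 1,move R,goto B. Now: state=B, head=1, tape[-1..2]=0100 (head:   ^)
Step 2: in state B at pos 1, read 0 -> (B,0)->write 0,move L,goto A. Now: state=A, head=0, tape[-1..2]=0100 (head:  ^)
Step 3: in state A at pos 0, read 1 -> (A,1)->write 0,move L,goto C. Now: state=C, head=-1, tape[-2..2]=00000 (head:  ^)
Step 4: in state C at pos -1, read 0 -> (C,0)->write 0,move L,goto H. Now: state=H, head=-2, tape[-3..2]=000000 (head:  ^)
State H reached at step 4; 4 <= 5 -> yes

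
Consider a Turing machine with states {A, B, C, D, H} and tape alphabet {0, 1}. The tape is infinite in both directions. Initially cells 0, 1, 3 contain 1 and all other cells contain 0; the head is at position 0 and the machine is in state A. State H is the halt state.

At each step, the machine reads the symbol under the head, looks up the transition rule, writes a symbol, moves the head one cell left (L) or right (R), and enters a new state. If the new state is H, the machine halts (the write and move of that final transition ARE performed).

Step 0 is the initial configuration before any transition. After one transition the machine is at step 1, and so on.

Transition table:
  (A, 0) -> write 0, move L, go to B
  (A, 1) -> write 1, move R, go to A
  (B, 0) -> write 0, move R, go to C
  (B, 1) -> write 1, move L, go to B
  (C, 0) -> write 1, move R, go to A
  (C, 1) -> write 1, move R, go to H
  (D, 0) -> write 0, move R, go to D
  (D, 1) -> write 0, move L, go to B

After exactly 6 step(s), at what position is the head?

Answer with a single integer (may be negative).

Answer: 0

Derivation:
Step 1: in state A at pos 0, read 1 -> (A,1)->write 1,move R,goto A. Now: state=A, head=1, tape[-1..4]=011010 (head:   ^)
Step 2: in state A at pos 1, read 1 -> (A,1)->write 1,move R,goto A. Now: state=A, head=2, tape[-1..4]=011010 (head:    ^)
Step 3: in state A at pos 2, read 0 -> (A,0)->write 0,move L,goto B. Now: state=B, head=1, tape[-1..4]=011010 (head:   ^)
Step 4: in state B at pos 1, read 1 -> (B,1)->write 1,move L,goto B. Now: state=B, head=0, tape[-1..4]=011010 (head:  ^)
Step 5: in state B at pos 0, read 1 -> (B,1)->write 1,move L,goto B. Now: state=B, head=-1, tape[-2..4]=0011010 (head:  ^)
Step 6: in state B at pos -1, read 0 -> (B,0)->write 0,move R,goto C. Now: state=C, head=0, tape[-2..4]=0011010 (head:   ^)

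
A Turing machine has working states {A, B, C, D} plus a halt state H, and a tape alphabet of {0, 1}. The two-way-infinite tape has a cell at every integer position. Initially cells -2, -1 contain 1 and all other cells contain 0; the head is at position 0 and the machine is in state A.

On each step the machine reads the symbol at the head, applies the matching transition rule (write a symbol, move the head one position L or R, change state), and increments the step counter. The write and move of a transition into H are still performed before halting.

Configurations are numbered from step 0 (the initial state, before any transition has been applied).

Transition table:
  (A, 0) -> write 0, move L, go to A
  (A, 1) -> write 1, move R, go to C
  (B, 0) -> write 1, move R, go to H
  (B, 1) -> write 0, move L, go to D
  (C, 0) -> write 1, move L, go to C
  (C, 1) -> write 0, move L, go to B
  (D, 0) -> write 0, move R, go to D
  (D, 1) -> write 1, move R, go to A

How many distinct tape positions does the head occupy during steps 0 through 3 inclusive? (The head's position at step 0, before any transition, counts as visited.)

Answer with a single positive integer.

Answer: 2

Derivation:
Step 1: in state A at pos 0, read 0 -> (A,0)->write 0,move L,goto A. Now: state=A, head=-1, tape[-3..1]=01100 (head:   ^)
Step 2: in state A at pos -1, read 1 -> (A,1)->write 1,move R,goto C. Now: state=C, head=0, tape[-3..1]=01100 (head:    ^)
Step 3: in state C at pos 0, read 0 -> (C,0)->write 1,move L,goto C. Now: state=C, head=-1, tape[-3..1]=01110 (head:   ^)
Head positions at steps 0..3: starting at 0, distinct positions visited = {-1, 0} -> 2 position(s)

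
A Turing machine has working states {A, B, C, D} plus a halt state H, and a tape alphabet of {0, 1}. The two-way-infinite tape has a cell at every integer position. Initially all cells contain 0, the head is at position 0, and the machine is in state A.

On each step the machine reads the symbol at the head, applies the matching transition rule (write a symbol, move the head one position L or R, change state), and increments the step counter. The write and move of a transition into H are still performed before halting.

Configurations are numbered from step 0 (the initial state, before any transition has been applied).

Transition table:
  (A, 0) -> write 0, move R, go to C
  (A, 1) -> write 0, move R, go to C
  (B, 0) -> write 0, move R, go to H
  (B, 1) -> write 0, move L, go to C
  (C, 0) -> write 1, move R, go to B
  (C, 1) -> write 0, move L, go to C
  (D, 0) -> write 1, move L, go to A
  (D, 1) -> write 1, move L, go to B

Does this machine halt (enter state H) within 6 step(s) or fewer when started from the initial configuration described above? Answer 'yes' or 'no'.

Step 1: in state A at pos 0, read 0 -> (A,0)->write 0,move R,goto C. Now: state=C, head=1, tape[-1..2]=0000 (head:   ^)
Step 2: in state C at pos 1, read 0 -> (C,0)->write 1,move R,goto B. Now: state=B, head=2, tape[-1..3]=00100 (head:    ^)
Step 3: in state B at pos 2, read 0 -> (B,0)->write 0,move R,goto H. Now: state=H, head=3, tape[-1..4]=001000 (head:     ^)
State H reached at step 3; 3 <= 6 -> yes

Answer: yes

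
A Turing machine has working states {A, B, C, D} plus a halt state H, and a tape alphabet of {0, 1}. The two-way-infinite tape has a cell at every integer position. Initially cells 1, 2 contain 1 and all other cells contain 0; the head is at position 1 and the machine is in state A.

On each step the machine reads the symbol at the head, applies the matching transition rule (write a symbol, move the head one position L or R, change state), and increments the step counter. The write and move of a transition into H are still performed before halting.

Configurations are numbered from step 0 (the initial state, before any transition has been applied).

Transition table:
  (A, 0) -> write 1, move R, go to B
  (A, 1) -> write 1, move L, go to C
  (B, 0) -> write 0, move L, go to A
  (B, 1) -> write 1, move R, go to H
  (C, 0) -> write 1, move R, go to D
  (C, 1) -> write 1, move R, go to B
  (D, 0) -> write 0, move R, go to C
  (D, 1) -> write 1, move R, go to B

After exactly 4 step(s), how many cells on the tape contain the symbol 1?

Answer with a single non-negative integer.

Step 1: in state A at pos 1, read 1 -> (A,1)->write 1,move L,goto C. Now: state=C, head=0, tape[-1..3]=00110 (head:  ^)
Step 2: in state C at pos 0, read 0 -> (C,0)->write 1,move R,goto D. Now: state=D, head=1, tape[-1..3]=01110 (head:   ^)
Step 3: in state D at pos 1, read 1 -> (D,1)->write 1,move R,goto B. Now: state=B, head=2, tape[-1..3]=01110 (head:    ^)
Step 4: in state B at pos 2, read 1 -> (B,1)->write 1,move R,goto H. Now: state=H, head=3, tape[-1..4]=011100 (head:     ^)
Cells containing 1 after step 4: {0, 1, 2} -> 3 cell(s)

Answer: 3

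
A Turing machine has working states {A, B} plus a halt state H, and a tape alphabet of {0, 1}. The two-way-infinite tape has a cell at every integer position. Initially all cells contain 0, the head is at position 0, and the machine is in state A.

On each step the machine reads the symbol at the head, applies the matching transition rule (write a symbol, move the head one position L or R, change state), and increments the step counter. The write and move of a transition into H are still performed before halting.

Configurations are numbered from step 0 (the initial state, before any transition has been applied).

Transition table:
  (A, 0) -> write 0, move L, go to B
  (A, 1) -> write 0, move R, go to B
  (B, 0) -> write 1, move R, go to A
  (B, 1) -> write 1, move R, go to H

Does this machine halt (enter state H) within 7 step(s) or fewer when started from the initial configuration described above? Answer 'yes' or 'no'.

Step 1: in state A at pos 0, read 0 -> (A,0)->write 0,move L,goto B. Now: state=B, head=-1, tape[-2..1]=0000 (head:  ^)
Step 2: in state B at pos -1, read 0 -> (B,0)->write 1,move R,goto A. Now: state=A, head=0, tape[-2..1]=0100 (head:   ^)
Step 3: in state A at pos 0, read 0 -> (A,0)->write 0,move L,goto B. Now: state=B, head=-1, tape[-2..1]=0100 (head:  ^)
Step 4: in state B at pos -1, read 1 -> (B,1)->write 1,move R,goto H. Now: state=H, head=0, tape[-2..1]=0100 (head:   ^)
State H reached at step 4; 4 <= 7 -> yes

Answer: yes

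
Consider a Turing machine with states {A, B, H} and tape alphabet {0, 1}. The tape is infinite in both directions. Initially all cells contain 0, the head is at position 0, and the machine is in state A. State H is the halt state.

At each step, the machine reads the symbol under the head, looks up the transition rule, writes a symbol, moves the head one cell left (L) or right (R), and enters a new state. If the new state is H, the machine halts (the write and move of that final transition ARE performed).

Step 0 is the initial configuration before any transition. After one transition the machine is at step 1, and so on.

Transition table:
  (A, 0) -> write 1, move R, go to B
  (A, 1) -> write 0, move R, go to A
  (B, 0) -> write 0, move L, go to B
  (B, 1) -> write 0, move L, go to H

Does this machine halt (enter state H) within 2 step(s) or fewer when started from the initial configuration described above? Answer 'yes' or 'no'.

Answer: no

Derivation:
Step 1: in state A at pos 0, read 0 -> (A,0)->write 1,move R,goto B. Now: state=B, head=1, tape[-1..2]=0100 (head:   ^)
Step 2: in state B at pos 1, read 0 -> (B,0)->write 0,move L,goto B. Now: state=B, head=0, tape[-1..2]=0100 (head:  ^)
After 2 step(s): state = B (not H) -> not halted within 2 -> no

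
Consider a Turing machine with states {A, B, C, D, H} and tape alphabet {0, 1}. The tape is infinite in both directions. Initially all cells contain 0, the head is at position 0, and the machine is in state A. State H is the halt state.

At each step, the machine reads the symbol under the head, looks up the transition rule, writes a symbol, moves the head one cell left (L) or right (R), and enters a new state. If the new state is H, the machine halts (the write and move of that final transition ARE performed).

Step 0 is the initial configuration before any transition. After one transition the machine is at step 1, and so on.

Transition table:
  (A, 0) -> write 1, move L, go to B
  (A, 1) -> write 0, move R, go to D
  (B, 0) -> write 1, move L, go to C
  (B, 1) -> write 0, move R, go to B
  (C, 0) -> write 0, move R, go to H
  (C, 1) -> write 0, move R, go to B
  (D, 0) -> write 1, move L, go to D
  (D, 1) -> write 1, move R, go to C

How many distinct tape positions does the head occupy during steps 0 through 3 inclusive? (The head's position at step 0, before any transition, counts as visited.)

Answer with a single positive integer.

Answer: 3

Derivation:
Step 1: in state A at pos 0, read 0 -> (A,0)->write 1,move L,goto B. Now: state=B, head=-1, tape[-2..1]=0010 (head:  ^)
Step 2: in state B at pos -1, read 0 -> (B,0)->write 1,move L,goto C. Now: state=C, head=-2, tape[-3..1]=00110 (head:  ^)
Step 3: in state C at pos -2, read 0 -> (C,0)->write 0,move R,goto H. Now: state=H, head=-1, tape[-3..1]=00110 (head:   ^)
Head positions at steps 0..3: starting at 0, distinct positions visited = {-2, -1, 0} -> 3 position(s)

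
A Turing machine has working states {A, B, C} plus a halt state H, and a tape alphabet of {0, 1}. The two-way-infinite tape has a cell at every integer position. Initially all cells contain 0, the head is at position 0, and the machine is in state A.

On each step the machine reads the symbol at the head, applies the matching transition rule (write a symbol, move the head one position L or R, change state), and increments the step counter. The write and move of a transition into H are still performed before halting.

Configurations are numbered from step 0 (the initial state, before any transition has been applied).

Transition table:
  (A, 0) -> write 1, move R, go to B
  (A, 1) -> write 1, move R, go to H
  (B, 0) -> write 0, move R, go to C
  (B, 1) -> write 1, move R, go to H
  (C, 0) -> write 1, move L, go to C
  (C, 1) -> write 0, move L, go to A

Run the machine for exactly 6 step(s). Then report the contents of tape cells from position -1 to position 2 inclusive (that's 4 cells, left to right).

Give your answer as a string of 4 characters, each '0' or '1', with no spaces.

Answer: 1011

Derivation:
Step 1: in state A at pos 0, read 0 -> (A,0)->write 1,move R,goto B. Now: state=B, head=1, tape[-1..2]=0100 (head:   ^)
Step 2: in state B at pos 1, read 0 -> (B,0)->write 0,move R,goto C. Now: state=C, head=2, tape[-1..3]=01000 (head:    ^)
Step 3: in state C at pos 2, read 0 -> (C,0)->write 1,move L,goto C. Now: state=C, head=1, tape[-1..3]=01010 (head:   ^)
Step 4: in state C at pos 1, read 0 -> (C,0)->write 1,move L,goto C. Now: state=C, head=0, tape[-1..3]=01110 (head:  ^)
Step 5: in state C at pos 0, read 1 -> (C,1)->write 0,move L,goto A. Now: state=A, head=-1, tape[-2..3]=000110 (head:  ^)
Step 6: in state A at pos -1, read 0 -> (A,0)->write 1,move R,goto B. Now: state=B, head=0, tape[-2..3]=010110 (head:   ^)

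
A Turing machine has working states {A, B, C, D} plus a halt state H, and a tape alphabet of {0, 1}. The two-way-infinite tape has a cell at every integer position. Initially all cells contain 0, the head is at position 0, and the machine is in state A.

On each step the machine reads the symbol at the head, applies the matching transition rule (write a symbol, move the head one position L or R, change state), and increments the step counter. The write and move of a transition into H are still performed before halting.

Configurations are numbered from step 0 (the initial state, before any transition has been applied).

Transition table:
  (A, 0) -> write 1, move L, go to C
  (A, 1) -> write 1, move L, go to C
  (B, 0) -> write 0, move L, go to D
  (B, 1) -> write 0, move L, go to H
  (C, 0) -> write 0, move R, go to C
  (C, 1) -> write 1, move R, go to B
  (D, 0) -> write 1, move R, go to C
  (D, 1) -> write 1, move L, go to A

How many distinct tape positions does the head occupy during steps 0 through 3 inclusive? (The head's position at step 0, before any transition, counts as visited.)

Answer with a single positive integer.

Answer: 3

Derivation:
Step 1: in state A at pos 0, read 0 -> (A,0)->write 1,move L,goto C. Now: state=C, head=-1, tape[-2..1]=0010 (head:  ^)
Step 2: in state C at pos -1, read 0 -> (C,0)->write 0,move R,goto C. Now: state=C, head=0, tape[-2..1]=0010 (head:   ^)
Step 3: in state C at pos 0, read 1 -> (C,1)->write 1,move R,goto B. Now: state=B, head=1, tape[-2..2]=00100 (head:    ^)
Head positions at steps 0..3: starting at 0, distinct positions visited = {-1, 0, 1} -> 3 position(s)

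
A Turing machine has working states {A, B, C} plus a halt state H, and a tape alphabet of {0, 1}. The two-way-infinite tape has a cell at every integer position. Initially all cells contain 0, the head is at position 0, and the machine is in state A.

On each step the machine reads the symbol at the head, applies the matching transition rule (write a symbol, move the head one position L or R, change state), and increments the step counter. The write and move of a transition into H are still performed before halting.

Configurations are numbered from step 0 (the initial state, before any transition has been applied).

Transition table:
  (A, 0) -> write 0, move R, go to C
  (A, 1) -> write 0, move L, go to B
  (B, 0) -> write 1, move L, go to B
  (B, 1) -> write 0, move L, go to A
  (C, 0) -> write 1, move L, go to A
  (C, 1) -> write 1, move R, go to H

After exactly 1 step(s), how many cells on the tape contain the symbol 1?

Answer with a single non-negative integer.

Step 1: in state A at pos 0, read 0 -> (A,0)->write 0,move R,goto C. Now: state=C, head=1, tape[-1..2]=0000 (head:   ^)
No cell contains 1 after step 1 -> 0 cell(s)

Answer: 0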